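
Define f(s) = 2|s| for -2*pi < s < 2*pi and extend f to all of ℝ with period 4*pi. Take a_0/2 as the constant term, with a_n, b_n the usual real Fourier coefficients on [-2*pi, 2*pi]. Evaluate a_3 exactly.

-16/(9*pi)

a_3 = (1/(2*pi)) ∫_{-2*pi}^{2*pi} f(s) cos(3*s/2) ds.
f is even and cos(3*s/2) is even, so the integrand is even and a_3 = 1/pi ∫_0^{2*pi} f(s) cos(3*s/2) ds.
Integrating by parts (boundary term plus one more integral), an antiderivative of (2*s) cos(3*s/2) is 4*s*sin(3*s/2)/3 + 8*cos(3*s/2)/9; evaluating from 0 to 2*pi: ∫_{0}^{2*pi} (2*s) cos(3*s/2) ds = (-8/9) - (8/9) = -16/9.
Hence a_3 = (1/pi)·(-16/9) = -16/(9*pi).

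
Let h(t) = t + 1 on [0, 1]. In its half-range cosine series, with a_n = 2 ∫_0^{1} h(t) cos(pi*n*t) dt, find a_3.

-4/(9*pi**2)

a_3 = 2 ∫_0^{1} (t + 1) cos(3*pi*t) dt.
Integrating by parts (boundary term plus one more integral), an antiderivative of (t + 1) cos(3*pi*t) is t*sin(3*pi*t)/(3*pi) + sin(3*pi*t)/(3*pi) + cos(3*pi*t)/(9*pi**2); evaluating from 0 to 1: ∫_{0}^{1} (t + 1) cos(3*pi*t) dt = (-1/(9*pi**2)) - (1/(9*pi**2)) = -2/(9*pi**2).
Hence a_3 = 2·(-2/(9*pi**2)) = -4/(9*pi**2).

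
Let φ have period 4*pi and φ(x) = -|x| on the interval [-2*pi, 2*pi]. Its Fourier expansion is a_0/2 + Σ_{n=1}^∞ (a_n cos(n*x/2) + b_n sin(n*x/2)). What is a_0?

a_0 = (1/(2*pi)) ∫_{-2*pi}^{2*pi} φ(x) dx = (1/(2*pi)) · (-4*pi**2) = -2*pi.

-2*pi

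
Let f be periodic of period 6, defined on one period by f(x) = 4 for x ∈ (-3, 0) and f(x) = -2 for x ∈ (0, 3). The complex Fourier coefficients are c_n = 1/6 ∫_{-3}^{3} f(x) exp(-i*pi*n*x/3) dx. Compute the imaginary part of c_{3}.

Since f is real-valued, Im(c_{3}) = -1/6 ∫_{-3}^{3} f(x) sin(pi*x) dx = -b_{3}/2.
Split the integral at the breakpoints.
Directly, an antiderivative of (4) sin(pi*x) is -4*cos(pi*x)/pi; evaluating from -3 to 0: ∫_{-3}^{0} (4) sin(pi*x) dx = (-4/pi) - (4/pi) = -8/pi.
Directly, an antiderivative of (-2) sin(pi*x) is 2*cos(pi*x)/pi; evaluating from 0 to 3: ∫_{0}^{3} (-2) sin(pi*x) dx = (-2/pi) - (2/pi) = -4/pi.
So ∫_{-3}^{3} f(x) sin(pi*x) dx = -12/pi.
Hence Im(c_{3}) = (-1/6)·(-12/pi) = 2/pi.

2/pi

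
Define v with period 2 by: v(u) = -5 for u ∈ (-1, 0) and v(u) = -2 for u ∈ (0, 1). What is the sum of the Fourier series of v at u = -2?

-7/2

u = -2 differs from u = 0 by -1 full period(s), and the series is 2-periodic.
At u = 0 the one-sided limits are v(0^-) = -5 and v(0^+) = -2.
By Dirichlet's theorem the series converges to their average, [(-5) + (-2)]/2 = -7/2.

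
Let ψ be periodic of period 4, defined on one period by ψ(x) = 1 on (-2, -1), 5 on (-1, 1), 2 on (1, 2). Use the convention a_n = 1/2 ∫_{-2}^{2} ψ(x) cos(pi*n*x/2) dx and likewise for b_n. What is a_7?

a_7 = 1/2 ∫_{-2}^{2} ψ(x) cos(7*pi*x/2) dx.
Split the integral at the breakpoints.
Directly, an antiderivative of (1) cos(7*pi*x/2) is 2*sin(7*pi*x/2)/(7*pi); evaluating from -2 to -1: ∫_{-2}^{-1} (1) cos(7*pi*x/2) dx = (2/(7*pi)) - (0) = 2/(7*pi).
Directly, an antiderivative of (5) cos(7*pi*x/2) is 10*sin(7*pi*x/2)/(7*pi); evaluating from -1 to 1: ∫_{-1}^{1} (5) cos(7*pi*x/2) dx = (-10/(7*pi)) - (10/(7*pi)) = -20/(7*pi).
Directly, an antiderivative of (2) cos(7*pi*x/2) is 4*sin(7*pi*x/2)/(7*pi); evaluating from 1 to 2: ∫_{1}^{2} (2) cos(7*pi*x/2) dx = (0) - (-4/(7*pi)) = 4/(7*pi).
Summing the pieces and multiplying by (1/2) gives a_7 = -1/pi.

-1/pi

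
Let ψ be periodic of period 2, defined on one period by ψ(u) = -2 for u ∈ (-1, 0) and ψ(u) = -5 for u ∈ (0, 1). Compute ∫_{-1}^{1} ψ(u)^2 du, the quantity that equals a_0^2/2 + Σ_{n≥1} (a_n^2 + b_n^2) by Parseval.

29

∫_{-1}^{1} ψ(u)^2 du = 29.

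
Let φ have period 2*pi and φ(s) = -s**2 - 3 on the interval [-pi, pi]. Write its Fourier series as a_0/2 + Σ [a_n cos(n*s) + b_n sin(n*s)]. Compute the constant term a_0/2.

a_0 = 1/pi ∫_{-pi}^{pi} φ(s) ds = 1/pi · (-2*pi*(9 + pi**2)/3) = -2*pi**2/3 - 6.
So the constant term a_0/2 = -pi**2/3 - 3.

-pi**2/3 - 3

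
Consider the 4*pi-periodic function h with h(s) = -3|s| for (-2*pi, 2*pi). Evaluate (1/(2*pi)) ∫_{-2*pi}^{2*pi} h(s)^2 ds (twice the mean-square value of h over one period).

(1/(2*pi)) ∫_{-2*pi}^{2*pi} h(s)^2 ds = (1/(2*pi)) · (48*pi**3) = 24*pi**2.

24*pi**2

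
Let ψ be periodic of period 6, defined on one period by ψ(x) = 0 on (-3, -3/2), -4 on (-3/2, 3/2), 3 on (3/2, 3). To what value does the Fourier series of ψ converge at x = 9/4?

3

ψ is continuous at x = 9/4 with value 3, so the series converges to 3 there.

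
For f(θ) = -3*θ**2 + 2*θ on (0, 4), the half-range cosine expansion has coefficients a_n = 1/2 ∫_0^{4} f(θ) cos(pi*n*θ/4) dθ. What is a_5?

32/(5*pi**2)

a_5 = 1/2 ∫_0^{4} (-3*θ**2 + 2*θ) cos(5*pi*θ/4) dθ.
Integrating by parts twice (tabular method), an antiderivative of (-3*θ**2 + 2*θ) cos(5*pi*θ/4) is -12*θ**2*sin(5*pi*θ/4)/(5*pi) + 8*θ*sin(5*pi*θ/4)/(5*pi) - 96*θ*cos(5*pi*θ/4)/(25*pi**2) + 384*sin(5*pi*θ/4)/(125*pi**3) + 32*cos(5*pi*θ/4)/(25*pi**2); evaluating from 0 to 4: ∫_{0}^{4} (-3*θ**2 + 2*θ) cos(5*pi*θ/4) dθ = (352/(25*pi**2)) - (32/(25*pi**2)) = 64/(5*pi**2).
Hence a_5 = (1/2)·(64/(5*pi**2)) = 32/(5*pi**2).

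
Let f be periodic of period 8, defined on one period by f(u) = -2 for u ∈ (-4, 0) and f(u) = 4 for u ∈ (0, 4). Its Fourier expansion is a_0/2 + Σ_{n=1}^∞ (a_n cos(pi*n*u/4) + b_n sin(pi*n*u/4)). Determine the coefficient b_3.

4/pi

b_3 = 1/4 ∫_{-4}^{4} f(u) sin(3*pi*u/4) du.
Split the integral at the breakpoints.
Directly, an antiderivative of (-2) sin(3*pi*u/4) is 8*cos(3*pi*u/4)/(3*pi); evaluating from -4 to 0: ∫_{-4}^{0} (-2) sin(3*pi*u/4) du = (8/(3*pi)) - (-8/(3*pi)) = 16/(3*pi).
Directly, an antiderivative of (4) sin(3*pi*u/4) is -16*cos(3*pi*u/4)/(3*pi); evaluating from 0 to 4: ∫_{0}^{4} (4) sin(3*pi*u/4) du = (16/(3*pi)) - (-16/(3*pi)) = 32/(3*pi).
Summing the pieces and multiplying by (1/4) gives b_3 = 4/pi.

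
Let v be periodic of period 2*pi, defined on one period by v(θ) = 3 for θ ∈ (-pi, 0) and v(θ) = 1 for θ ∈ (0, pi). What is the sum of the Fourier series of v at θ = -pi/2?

3

v is continuous at θ = -pi/2 with value 3, so the series converges to 3 there.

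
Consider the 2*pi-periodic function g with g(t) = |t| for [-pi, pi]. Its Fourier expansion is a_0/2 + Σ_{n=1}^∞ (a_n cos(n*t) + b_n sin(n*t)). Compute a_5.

-4/(25*pi)

a_5 = 1/pi ∫_{-pi}^{pi} g(t) cos(5*t) dt.
g is even and cos(5*t) is even, so the integrand is even and a_5 = 2/pi ∫_0^{pi} g(t) cos(5*t) dt.
Integrating by parts (boundary term plus one more integral), an antiderivative of (t) cos(5*t) is t*sin(5*t)/5 + cos(5*t)/25; evaluating from 0 to pi: ∫_{0}^{pi} (t) cos(5*t) dt = (-1/25) - (1/25) = -2/25.
Hence a_5 = (2/pi)·(-2/25) = -4/(25*pi).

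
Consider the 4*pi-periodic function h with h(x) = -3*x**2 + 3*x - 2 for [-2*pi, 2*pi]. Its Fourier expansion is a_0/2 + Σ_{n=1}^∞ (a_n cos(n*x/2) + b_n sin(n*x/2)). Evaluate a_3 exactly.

16/3

a_3 = (1/(2*pi)) ∫_{-2*pi}^{2*pi} h(x) cos(3*x/2) dx.
Integrating by parts twice (tabular method), an antiderivative of (-3*x**2 + 3*x - 2) cos(3*x/2) is -2*x**2*sin(3*x/2) + 2*x*sin(3*x/2) - 8*x*cos(3*x/2)/3 + 4*sin(3*x/2)/9 + 4*cos(3*x/2)/3; evaluating from -2*pi to 2*pi: ∫_{-2*pi}^{2*pi} (-3*x**2 + 3*x - 2) cos(3*x/2) dx = (-4/3 + 16*pi/3) - (-16*pi/3 - 4/3) = 32*pi/3.
Hence a_3 = (1/(2*pi))·(32*pi/3) = 16/3.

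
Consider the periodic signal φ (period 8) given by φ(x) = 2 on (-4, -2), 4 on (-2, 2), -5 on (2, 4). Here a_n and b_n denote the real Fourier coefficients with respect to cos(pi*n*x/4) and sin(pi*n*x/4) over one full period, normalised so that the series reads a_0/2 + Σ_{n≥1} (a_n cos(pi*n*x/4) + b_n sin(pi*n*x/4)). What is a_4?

a_4 = 1/4 ∫_{-4}^{4} φ(x) cos(pi*x) dx.
Split the integral at the breakpoints.
Directly, an antiderivative of (2) cos(pi*x) is 2*sin(pi*x)/pi; evaluating from -4 to -2: ∫_{-4}^{-2} (2) cos(pi*x) dx = (0) - (0) = 0.
Directly, an antiderivative of (4) cos(pi*x) is 4*sin(pi*x)/pi; evaluating from -2 to 2: ∫_{-2}^{2} (4) cos(pi*x) dx = (0) - (0) = 0.
Directly, an antiderivative of (-5) cos(pi*x) is -5*sin(pi*x)/pi; evaluating from 2 to 4: ∫_{2}^{4} (-5) cos(pi*x) dx = (0) - (0) = 0.
Summing the pieces and multiplying by (1/4) gives a_4 = 0.

0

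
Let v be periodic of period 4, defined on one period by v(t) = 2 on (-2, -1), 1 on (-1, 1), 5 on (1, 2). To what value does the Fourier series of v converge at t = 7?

t = 7 differs from t = -1 by 2 full period(s), and the series is 4-periodic.
At t = -1 the one-sided limits are v(-1^-) = 2 and v(-1^+) = 1.
By Dirichlet's theorem the series converges to their average, [(2) + (1)]/2 = 3/2.

3/2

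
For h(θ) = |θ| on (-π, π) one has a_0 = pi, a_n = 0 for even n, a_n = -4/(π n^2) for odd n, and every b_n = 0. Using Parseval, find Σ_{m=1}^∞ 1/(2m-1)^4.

pi**4/96

Parseval: a_0^2/2 + Σ a_n^2 = (1/π) ∫_{-π}^{π} h(θ)^2 dθ = 2*pi**2/3.
Subtract a_0^2/2 = pi**2/2: Σ a_n^2 = pi**2/6.
Only odd n contribute, with a_n^2 = 16/(π^2 n^4), so Σ_{m≥1} 1/(2m-1)^4 = π^2·(pi**2/6)/16 = pi**4/96.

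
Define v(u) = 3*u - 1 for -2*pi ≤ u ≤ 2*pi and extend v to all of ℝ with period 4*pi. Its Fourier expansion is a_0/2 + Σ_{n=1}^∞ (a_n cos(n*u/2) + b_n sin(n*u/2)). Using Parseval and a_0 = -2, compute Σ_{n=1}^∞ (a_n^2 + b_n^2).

24*pi**2

Parseval: a_0^2/2 + Σ_{n≥1} (a_n^2+b_n^2) = (1/(2*pi)) ∫_{-2*pi}^{2*pi} v(u)^2 du = 2 + 24*pi**2.
Subtract a_0^2/2 = 2: Σ (a_n^2+b_n^2) = 24*pi**2.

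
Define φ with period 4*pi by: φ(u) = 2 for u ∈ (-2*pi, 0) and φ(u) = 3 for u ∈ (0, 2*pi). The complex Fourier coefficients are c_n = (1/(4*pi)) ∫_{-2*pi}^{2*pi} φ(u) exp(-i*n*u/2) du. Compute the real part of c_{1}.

Since φ is real-valued, Re(c_{1}) = (1/(4*pi)) ∫_{-2*pi}^{2*pi} φ(u) cos(u/2) du = a_{1}/2.
Split the integral at the breakpoints.
Directly, an antiderivative of (2) cos(u/2) is 4*sin(u/2); evaluating from -2*pi to 0: ∫_{-2*pi}^{0} (2) cos(u/2) du = (0) - (0) = 0.
Directly, an antiderivative of (3) cos(u/2) is 6*sin(u/2); evaluating from 0 to 2*pi: ∫_{0}^{2*pi} (3) cos(u/2) du = (0) - (0) = 0.
So ∫_{-2*pi}^{2*pi} φ(u) cos(u/2) du = 0.
Hence Re(c_{1}) = (1/(4*pi))·(0) = 0.

0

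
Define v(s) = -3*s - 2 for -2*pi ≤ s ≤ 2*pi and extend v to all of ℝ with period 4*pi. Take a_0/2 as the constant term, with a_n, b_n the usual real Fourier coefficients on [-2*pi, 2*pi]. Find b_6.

b_6 = (1/(2*pi)) ∫_{-2*pi}^{2*pi} v(s) sin(3*s) ds.
Integrating by parts (boundary term plus one more integral), an antiderivative of (-3*s - 2) sin(3*s) is s*cos(3*s) - sin(3*s)/3 + 2*cos(3*s)/3; evaluating from -2*pi to 2*pi: ∫_{-2*pi}^{2*pi} (-3*s - 2) sin(3*s) ds = (2/3 + 2*pi) - (2/3 - 2*pi) = 4*pi.
Hence b_6 = (1/(2*pi))·(4*pi) = 2.

2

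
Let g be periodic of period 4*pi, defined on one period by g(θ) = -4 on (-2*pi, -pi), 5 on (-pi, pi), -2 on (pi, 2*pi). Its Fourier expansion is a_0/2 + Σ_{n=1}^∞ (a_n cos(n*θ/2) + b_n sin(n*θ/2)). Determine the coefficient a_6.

a_6 = (1/(2*pi)) ∫_{-2*pi}^{2*pi} g(θ) cos(3*θ) dθ.
Split the integral at the breakpoints.
Directly, an antiderivative of (-4) cos(3*θ) is -4*sin(3*θ)/3; evaluating from -2*pi to -pi: ∫_{-2*pi}^{-pi} (-4) cos(3*θ) dθ = (0) - (0) = 0.
Directly, an antiderivative of (5) cos(3*θ) is 5*sin(3*θ)/3; evaluating from -pi to pi: ∫_{-pi}^{pi} (5) cos(3*θ) dθ = (0) - (0) = 0.
Directly, an antiderivative of (-2) cos(3*θ) is -2*sin(3*θ)/3; evaluating from pi to 2*pi: ∫_{pi}^{2*pi} (-2) cos(3*θ) dθ = (0) - (0) = 0.
Summing the pieces and multiplying by (1/(2*pi)) gives a_6 = 0.

0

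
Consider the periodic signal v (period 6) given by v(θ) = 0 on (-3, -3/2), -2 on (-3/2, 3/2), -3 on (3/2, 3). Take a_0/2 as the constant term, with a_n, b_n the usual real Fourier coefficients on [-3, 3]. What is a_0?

-7/2

a_0 = 1/3 ∫_{-3}^{3} v(θ) dθ = 1/3 · (-21/2) = -7/2.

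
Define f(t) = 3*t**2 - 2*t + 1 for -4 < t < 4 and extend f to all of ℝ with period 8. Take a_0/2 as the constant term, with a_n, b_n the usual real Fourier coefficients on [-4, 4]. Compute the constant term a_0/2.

17

a_0 = 1/4 ∫_{-4}^{4} f(t) dt = 1/4 · (136) = 34.
So the constant term a_0/2 = 17.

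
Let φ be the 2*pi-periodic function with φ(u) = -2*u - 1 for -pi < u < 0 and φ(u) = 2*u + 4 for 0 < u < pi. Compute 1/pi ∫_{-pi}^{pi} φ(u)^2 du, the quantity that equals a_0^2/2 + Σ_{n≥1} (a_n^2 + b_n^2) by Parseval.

17 + 6*pi + 8*pi**2/3

1/pi ∫_{-pi}^{pi} φ(u)^2 du = 1/pi · (pi*(51 + 18*pi + 8*pi**2)/3) = 17 + 6*pi + 8*pi**2/3.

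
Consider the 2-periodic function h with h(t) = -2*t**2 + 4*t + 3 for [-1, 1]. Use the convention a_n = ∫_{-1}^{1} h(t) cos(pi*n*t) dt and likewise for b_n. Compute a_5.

8/(25*pi**2)

a_5 = ∫_{-1}^{1} h(t) cos(5*pi*t) dt.
Integrating by parts twice (tabular method), an antiderivative of (-2*t**2 + 4*t + 3) cos(5*pi*t) is -2*t**2*sin(5*pi*t)/(5*pi) + 4*t*sin(5*pi*t)/(5*pi) - 4*t*cos(5*pi*t)/(25*pi**2) + 4*sin(5*pi*t)/(125*pi**3) + 3*sin(5*pi*t)/(5*pi) + 4*cos(5*pi*t)/(25*pi**2); evaluating from -1 to 1: ∫_{-1}^{1} (-2*t**2 + 4*t + 3) cos(5*pi*t) dt = (0) - (-8/(25*pi**2)) = 8/(25*pi**2).
Hence a_5 = 8/(25*pi**2).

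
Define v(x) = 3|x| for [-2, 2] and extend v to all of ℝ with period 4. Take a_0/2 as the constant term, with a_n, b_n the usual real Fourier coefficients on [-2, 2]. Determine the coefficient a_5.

-24/(25*pi**2)

a_5 = 1/2 ∫_{-2}^{2} v(x) cos(5*pi*x/2) dx.
v is even and cos(5*pi*x/2) is even, so the integrand is even and a_5 = ∫_0^{2} v(x) cos(5*pi*x/2) dx.
Integrating by parts (boundary term plus one more integral), an antiderivative of (3*x) cos(5*pi*x/2) is 6*x*sin(5*pi*x/2)/(5*pi) + 12*cos(5*pi*x/2)/(25*pi**2); evaluating from 0 to 2: ∫_{0}^{2} (3*x) cos(5*pi*x/2) dx = (-12/(25*pi**2)) - (12/(25*pi**2)) = -24/(25*pi**2).
Hence a_5 = -24/(25*pi**2).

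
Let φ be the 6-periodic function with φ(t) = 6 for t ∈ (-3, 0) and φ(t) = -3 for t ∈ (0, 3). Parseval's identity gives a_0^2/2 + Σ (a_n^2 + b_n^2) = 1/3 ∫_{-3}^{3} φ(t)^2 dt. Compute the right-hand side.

45

1/3 ∫_{-3}^{3} φ(t)^2 dt = 1/3 · (135) = 45.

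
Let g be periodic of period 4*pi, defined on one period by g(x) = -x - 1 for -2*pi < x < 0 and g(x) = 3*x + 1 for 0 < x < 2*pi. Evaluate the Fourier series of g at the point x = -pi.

-1 + pi

g is continuous at x = -pi with value -1 + pi, so the series converges to -1 + pi there.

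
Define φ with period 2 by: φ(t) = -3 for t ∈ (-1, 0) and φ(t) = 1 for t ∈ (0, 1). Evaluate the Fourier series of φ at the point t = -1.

-1

At t = -1 the one-sided limits are φ(-1^-) = 1 and φ(-1^+) = -3.
By Dirichlet's theorem the series converges to their average, [(1) + (-3)]/2 = -1.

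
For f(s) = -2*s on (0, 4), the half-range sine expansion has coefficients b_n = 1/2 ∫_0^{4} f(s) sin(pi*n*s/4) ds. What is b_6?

8/(3*pi)

b_6 = 1/2 ∫_0^{4} (-2*s) sin(3*pi*s/2) ds.
Integrating by parts (boundary term plus one more integral), an antiderivative of (-2*s) sin(3*pi*s/2) is 4*s*cos(3*pi*s/2)/(3*pi) - 8*sin(3*pi*s/2)/(9*pi**2); evaluating from 0 to 4: ∫_{0}^{4} (-2*s) sin(3*pi*s/2) ds = (16/(3*pi)) - (0) = 16/(3*pi).
Hence b_6 = (1/2)·(16/(3*pi)) = 8/(3*pi).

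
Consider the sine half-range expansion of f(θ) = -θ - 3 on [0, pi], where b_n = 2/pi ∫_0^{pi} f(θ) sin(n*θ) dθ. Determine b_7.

2*(-6 - pi)/(7*pi)

b_7 = 2/pi ∫_0^{pi} (-θ - 3) sin(7*θ) dθ.
Integrating by parts (boundary term plus one more integral), an antiderivative of (-θ - 3) sin(7*θ) is θ*cos(7*θ)/7 - sin(7*θ)/49 + 3*cos(7*θ)/7; evaluating from 0 to pi: ∫_{0}^{pi} (-θ - 3) sin(7*θ) dθ = (-pi/7 - 3/7) - (3/7) = -6/7 - pi/7.
Hence b_7 = (2/pi)·(-6/7 - pi/7) = 2*(-6 - pi)/(7*pi).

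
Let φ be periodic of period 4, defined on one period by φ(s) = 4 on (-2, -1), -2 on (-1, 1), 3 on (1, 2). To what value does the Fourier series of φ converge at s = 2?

At s = 2 the one-sided limits are φ(2^-) = 3 and φ(2^+) = 4.
By Dirichlet's theorem the series converges to their average, [(3) + (4)]/2 = 7/2.

7/2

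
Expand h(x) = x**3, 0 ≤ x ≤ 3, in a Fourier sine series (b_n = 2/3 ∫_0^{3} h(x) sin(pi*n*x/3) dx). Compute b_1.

b_1 = 2/3 ∫_0^{3} (x**3) sin(pi*x/3) dx.
Integrating by parts three times (tabular method), an antiderivative of (x**3) sin(pi*x/3) is -3*x**3*cos(pi*x/3)/pi + 27*x**2*sin(pi*x/3)/pi**2 + 162*x*cos(pi*x/3)/pi**3 - 486*sin(pi*x/3)/pi**4; evaluating from 0 to 3: ∫_{0}^{3} (x**3) sin(pi*x/3) dx = (-486/pi**3 + 81/pi) - (0) = -486/pi**3 + 81/pi.
Hence b_1 = (2/3)·(-486/pi**3 + 81/pi) = -324/pi**3 + 54/pi.

-324/pi**3 + 54/pi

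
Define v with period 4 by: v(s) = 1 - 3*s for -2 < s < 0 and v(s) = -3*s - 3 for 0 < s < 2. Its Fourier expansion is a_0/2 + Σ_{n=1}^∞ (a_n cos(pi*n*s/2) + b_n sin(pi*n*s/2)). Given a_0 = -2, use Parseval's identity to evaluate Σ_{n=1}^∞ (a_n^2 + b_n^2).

Parseval: a_0^2/2 + Σ_{n≥1} (a_n^2+b_n^2) = 1/2 ∫_{-2}^{2} v(s)^2 ds = 58.
Subtract a_0^2/2 = 2: Σ (a_n^2+b_n^2) = 56.

56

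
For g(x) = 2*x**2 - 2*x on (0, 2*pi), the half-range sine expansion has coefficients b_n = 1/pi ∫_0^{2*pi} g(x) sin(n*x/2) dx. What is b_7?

b_7 = 1/pi ∫_0^{2*pi} (2*x**2 - 2*x) sin(7*x/2) dx.
Integrating by parts twice (tabular method), an antiderivative of (2*x**2 - 2*x) sin(7*x/2) is -4*x**2*cos(7*x/2)/7 + 16*x*sin(7*x/2)/49 + 4*x*cos(7*x/2)/7 - 8*sin(7*x/2)/49 + 32*cos(7*x/2)/343; evaluating from 0 to 2*pi: ∫_{0}^{2*pi} (2*x**2 - 2*x) sin(7*x/2) dx = (-8*pi/7 - 32/343 + 16*pi**2/7) - (32/343) = -8*pi/7 - 64/343 + 16*pi**2/7.
Hence b_7 = (1/pi)·(-8*pi/7 - 64/343 + 16*pi**2/7) = 8*(-49*pi - 8 + 98*pi**2)/(343*pi).

8*(-49*pi - 8 + 98*pi**2)/(343*pi)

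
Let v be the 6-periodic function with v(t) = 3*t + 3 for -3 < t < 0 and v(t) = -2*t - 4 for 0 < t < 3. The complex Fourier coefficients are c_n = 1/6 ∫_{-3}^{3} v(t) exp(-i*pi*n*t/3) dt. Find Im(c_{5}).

11/(10*pi)

Since v is real-valued, Im(c_{5}) = -1/6 ∫_{-3}^{3} v(t) sin(5*pi*t/3) dt = -b_{5}/2.
Split the integral at the breakpoints.
Integrating by parts (boundary term plus one more integral), an antiderivative of (3*t + 3) sin(5*pi*t/3) is -9*t*cos(5*pi*t/3)/(5*pi) + 27*sin(5*pi*t/3)/(25*pi**2) - 9*cos(5*pi*t/3)/(5*pi); evaluating from -3 to 0: ∫_{-3}^{0} (3*t + 3) sin(5*pi*t/3) dt = (-9/(5*pi)) - (-18/(5*pi)) = 9/(5*pi).
Integrating by parts (boundary term plus one more integral), an antiderivative of (-2*t - 4) sin(5*pi*t/3) is 6*t*cos(5*pi*t/3)/(5*pi) - 18*sin(5*pi*t/3)/(25*pi**2) + 12*cos(5*pi*t/3)/(5*pi); evaluating from 0 to 3: ∫_{0}^{3} (-2*t - 4) sin(5*pi*t/3) dt = (-6/pi) - (12/(5*pi)) = -42/(5*pi).
So ∫_{-3}^{3} v(t) sin(5*pi*t/3) dt = -33/(5*pi).
Hence Im(c_{5}) = (-1/6)·(-33/(5*pi)) = 11/(10*pi).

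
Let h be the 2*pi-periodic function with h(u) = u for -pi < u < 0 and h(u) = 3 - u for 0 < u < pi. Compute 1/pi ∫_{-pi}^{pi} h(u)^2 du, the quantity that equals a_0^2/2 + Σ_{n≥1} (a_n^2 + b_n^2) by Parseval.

1/pi ∫_{-pi}^{pi} h(u)^2 du = 1/pi · (pi*(-9*pi + 2*pi**2 + 27)/3) = -3*pi + 2*pi**2/3 + 9.

-3*pi + 2*pi**2/3 + 9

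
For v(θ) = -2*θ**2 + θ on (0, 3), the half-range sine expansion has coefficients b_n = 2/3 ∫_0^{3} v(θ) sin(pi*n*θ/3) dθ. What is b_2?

b_2 = 2/3 ∫_0^{3} (-2*θ**2 + θ) sin(2*pi*θ/3) dθ.
Integrating by parts twice (tabular method), an antiderivative of (-2*θ**2 + θ) sin(2*pi*θ/3) is 3*θ**2*cos(2*pi*θ/3)/pi - 9*θ*sin(2*pi*θ/3)/pi**2 - 3*θ*cos(2*pi*θ/3)/(2*pi) + 9*sin(2*pi*θ/3)/(4*pi**2) - 27*cos(2*pi*θ/3)/(2*pi**3); evaluating from 0 to 3: ∫_{0}^{3} (-2*θ**2 + θ) sin(2*pi*θ/3) dθ = (9*(-3 + 5*pi**2)/(2*pi**3)) - (-27/(2*pi**3)) = 45/(2*pi).
Hence b_2 = (2/3)·(45/(2*pi)) = 15/pi.

15/pi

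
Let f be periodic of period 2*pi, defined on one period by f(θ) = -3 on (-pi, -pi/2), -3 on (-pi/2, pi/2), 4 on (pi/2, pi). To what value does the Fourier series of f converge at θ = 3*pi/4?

f is continuous at θ = 3*pi/4 with value 4, so the series converges to 4 there.

4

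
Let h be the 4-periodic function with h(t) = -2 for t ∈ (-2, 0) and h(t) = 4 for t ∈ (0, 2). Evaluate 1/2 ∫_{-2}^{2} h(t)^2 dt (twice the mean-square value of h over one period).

1/2 ∫_{-2}^{2} h(t)^2 dt = 1/2 · (40) = 20.

20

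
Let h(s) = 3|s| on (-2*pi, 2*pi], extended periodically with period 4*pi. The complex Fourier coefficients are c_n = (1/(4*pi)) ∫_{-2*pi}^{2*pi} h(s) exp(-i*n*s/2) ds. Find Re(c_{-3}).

-4/(3*pi)

Since h is real-valued, Re(c_{-3}) = (1/(4*pi)) ∫_{-2*pi}^{2*pi} h(s) cos(-3*s/2) ds = a_{3}/2.
h is even and cos(-3*s/2) is even, so the integrand is even: ∫_{-2*pi}^{2*pi} h(s) cos(-3*s/2) ds = 2∫_0^{2*pi} h(s) cos(-3*s/2) ds.
Integrating by parts (boundary term plus one more integral), an antiderivative of (3*s) cos(-3*s/2) is 2*s*sin(3*s/2) + 4*cos(3*s/2)/3; evaluating from 0 to 2*pi: ∫_{0}^{2*pi} (3*s) cos(-3*s/2) ds = (-4/3) - (4/3) = -8/3.
So ∫_{-2*pi}^{2*pi} h(s) cos(-3*s/2) ds = -16/3.
Hence Re(c_{-3}) = (1/(4*pi))·(-16/3) = -4/(3*pi).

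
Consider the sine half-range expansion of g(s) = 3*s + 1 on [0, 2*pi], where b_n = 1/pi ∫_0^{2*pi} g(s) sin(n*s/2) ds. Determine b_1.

b_1 = 1/pi ∫_0^{2*pi} (3*s + 1) sin(s/2) ds.
Integrating by parts (boundary term plus one more integral), an antiderivative of (3*s + 1) sin(s/2) is -6*s*cos(s/2) + 12*sin(s/2) - 2*cos(s/2); evaluating from 0 to 2*pi: ∫_{0}^{2*pi} (3*s + 1) sin(s/2) ds = (2 + 12*pi) - (-2) = 4 + 12*pi.
Hence b_1 = (1/pi)·(4 + 12*pi) = 4/pi + 12.

4/pi + 12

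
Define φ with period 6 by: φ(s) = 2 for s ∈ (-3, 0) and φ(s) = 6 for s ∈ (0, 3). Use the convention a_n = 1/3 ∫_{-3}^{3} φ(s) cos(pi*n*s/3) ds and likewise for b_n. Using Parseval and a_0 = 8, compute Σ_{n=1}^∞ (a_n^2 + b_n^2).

Parseval: a_0^2/2 + Σ_{n≥1} (a_n^2+b_n^2) = 1/3 ∫_{-3}^{3} φ(s)^2 ds = 40.
Subtract a_0^2/2 = 32: Σ (a_n^2+b_n^2) = 8.

8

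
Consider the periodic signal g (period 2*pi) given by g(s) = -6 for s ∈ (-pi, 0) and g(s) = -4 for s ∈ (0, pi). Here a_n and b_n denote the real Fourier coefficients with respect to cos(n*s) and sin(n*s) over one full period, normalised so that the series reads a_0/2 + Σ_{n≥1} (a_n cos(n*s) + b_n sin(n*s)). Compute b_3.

4/(3*pi)

b_3 = 1/pi ∫_{-pi}^{pi} g(s) sin(3*s) ds.
Split the integral at the breakpoints.
Directly, an antiderivative of (-6) sin(3*s) is 2*cos(3*s); evaluating from -pi to 0: ∫_{-pi}^{0} (-6) sin(3*s) ds = (2) - (-2) = 4.
Directly, an antiderivative of (-4) sin(3*s) is 4*cos(3*s)/3; evaluating from 0 to pi: ∫_{0}^{pi} (-4) sin(3*s) ds = (-4/3) - (4/3) = -8/3.
Summing the pieces and multiplying by (1/pi) gives b_3 = 4/(3*pi).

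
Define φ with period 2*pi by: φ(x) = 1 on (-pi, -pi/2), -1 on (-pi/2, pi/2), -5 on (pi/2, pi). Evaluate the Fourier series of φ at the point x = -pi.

At x = -pi the one-sided limits are φ(-pi^-) = -5 and φ(-pi^+) = 1.
By Dirichlet's theorem the series converges to their average, [(-5) + (1)]/2 = -2.

-2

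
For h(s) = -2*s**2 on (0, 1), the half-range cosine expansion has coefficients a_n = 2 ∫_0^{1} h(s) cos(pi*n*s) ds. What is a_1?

a_1 = 2 ∫_0^{1} (-2*s**2) cos(pi*s) ds.
Integrating by parts twice (tabular method), an antiderivative of (-2*s**2) cos(pi*s) is -2*s**2*sin(pi*s)/pi - 4*s*cos(pi*s)/pi**2 + 4*sin(pi*s)/pi**3; evaluating from 0 to 1: ∫_{0}^{1} (-2*s**2) cos(pi*s) ds = (4/pi**2) - (0) = 4/pi**2.
Hence a_1 = 2·(4/pi**2) = 8/pi**2.

8/pi**2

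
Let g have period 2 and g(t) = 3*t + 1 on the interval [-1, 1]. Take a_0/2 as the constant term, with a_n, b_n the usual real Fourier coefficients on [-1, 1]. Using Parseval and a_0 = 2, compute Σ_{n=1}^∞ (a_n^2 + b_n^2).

Parseval: a_0^2/2 + Σ_{n≥1} (a_n^2+b_n^2) = ∫_{-1}^{1} g(t)^2 dt = 8.
Subtract a_0^2/2 = 2: Σ (a_n^2+b_n^2) = 6.

6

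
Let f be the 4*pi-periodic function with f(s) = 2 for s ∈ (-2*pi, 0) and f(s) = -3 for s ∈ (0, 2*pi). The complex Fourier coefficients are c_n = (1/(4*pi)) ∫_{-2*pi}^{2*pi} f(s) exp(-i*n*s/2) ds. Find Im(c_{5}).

Since f is real-valued, Im(c_{5}) = -(1/(4*pi)) ∫_{-2*pi}^{2*pi} f(s) sin(5*s/2) ds = -b_{5}/2.
Split the integral at the breakpoints.
Directly, an antiderivative of (2) sin(5*s/2) is -4*cos(5*s/2)/5; evaluating from -2*pi to 0: ∫_{-2*pi}^{0} (2) sin(5*s/2) ds = (-4/5) - (4/5) = -8/5.
Directly, an antiderivative of (-3) sin(5*s/2) is 6*cos(5*s/2)/5; evaluating from 0 to 2*pi: ∫_{0}^{2*pi} (-3) sin(5*s/2) ds = (-6/5) - (6/5) = -12/5.
So ∫_{-2*pi}^{2*pi} f(s) sin(5*s/2) ds = -4.
Hence Im(c_{5}) = (-1/(4*pi))·(-4) = 1/pi.

1/pi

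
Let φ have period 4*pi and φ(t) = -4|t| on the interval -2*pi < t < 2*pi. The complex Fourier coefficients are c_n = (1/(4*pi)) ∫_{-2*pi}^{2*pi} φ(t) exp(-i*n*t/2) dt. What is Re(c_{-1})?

Since φ is real-valued, Re(c_{-1}) = (1/(4*pi)) ∫_{-2*pi}^{2*pi} φ(t) cos(-t/2) dt = a_{1}/2.
φ is even and cos(-t/2) is even, so the integrand is even: ∫_{-2*pi}^{2*pi} φ(t) cos(-t/2) dt = 2∫_0^{2*pi} φ(t) cos(-t/2) dt.
Integrating by parts (boundary term plus one more integral), an antiderivative of (-4*t) cos(-t/2) is -8*t*sin(t/2) - 16*cos(t/2); evaluating from 0 to 2*pi: ∫_{0}^{2*pi} (-4*t) cos(-t/2) dt = (16) - (-16) = 32.
So ∫_{-2*pi}^{2*pi} φ(t) cos(-t/2) dt = 64.
Hence Re(c_{-1}) = (1/(4*pi))·(64) = 16/pi.

16/pi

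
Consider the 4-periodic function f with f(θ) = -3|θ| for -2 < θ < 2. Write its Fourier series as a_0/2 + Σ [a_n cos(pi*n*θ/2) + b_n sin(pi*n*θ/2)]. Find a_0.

-6

a_0 = 1/2 ∫_{-2}^{2} f(θ) dθ = 1/2 · (-12) = -6.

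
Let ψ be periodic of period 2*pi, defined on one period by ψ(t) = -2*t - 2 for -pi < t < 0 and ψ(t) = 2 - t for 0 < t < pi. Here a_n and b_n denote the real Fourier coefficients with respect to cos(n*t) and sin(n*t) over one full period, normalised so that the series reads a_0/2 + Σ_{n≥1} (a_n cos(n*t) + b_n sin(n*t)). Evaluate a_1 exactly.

a_1 = 1/pi ∫_{-pi}^{pi} ψ(t) cos(t) dt.
Split the integral at the breakpoints.
Integrating by parts (boundary term plus one more integral), an antiderivative of (-2*t - 2) cos(t) is -2*t*sin(t) - 2*sin(t) - 2*cos(t); evaluating from -pi to 0: ∫_{-pi}^{0} (-2*t - 2) cos(t) dt = (-2) - (2) = -4.
Integrating by parts (boundary term plus one more integral), an antiderivative of (2 - t) cos(t) is -t*sin(t) + 2*sin(t) - cos(t); evaluating from 0 to pi: ∫_{0}^{pi} (2 - t) cos(t) dt = (1) - (-1) = 2.
Summing the pieces and multiplying by (1/pi) gives a_1 = -2/pi.

-2/pi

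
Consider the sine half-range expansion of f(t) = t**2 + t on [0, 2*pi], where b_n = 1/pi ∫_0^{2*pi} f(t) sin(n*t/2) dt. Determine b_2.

b_2 = 1/pi ∫_0^{2*pi} (t**2 + t) sin(t) dt.
Integrating by parts twice (tabular method), an antiderivative of (t**2 + t) sin(t) is -t**2*cos(t) + 2*t*sin(t) - t*cos(t) + sin(t) + 2*cos(t); evaluating from 0 to 2*pi: ∫_{0}^{2*pi} (t**2 + t) sin(t) dt = (-4*pi**2 - 2*pi + 2) - (2) = -2*pi*(1 + 2*pi).
Hence b_2 = (1/pi)·(-2*pi*(1 + 2*pi)) = -4*pi - 2.

-4*pi - 2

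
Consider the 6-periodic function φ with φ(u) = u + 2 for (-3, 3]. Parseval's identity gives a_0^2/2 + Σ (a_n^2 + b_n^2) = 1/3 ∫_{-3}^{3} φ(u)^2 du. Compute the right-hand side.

1/3 ∫_{-3}^{3} φ(u)^2 du = 1/3 · (42) = 14.

14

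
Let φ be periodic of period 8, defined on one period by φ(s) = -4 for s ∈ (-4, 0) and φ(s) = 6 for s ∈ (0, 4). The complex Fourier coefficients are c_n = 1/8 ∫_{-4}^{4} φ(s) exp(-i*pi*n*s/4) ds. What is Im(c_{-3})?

Since φ is real-valued, Im(c_{-3}) = -1/8 ∫_{-4}^{4} φ(s) sin(-3*pi*s/4) ds = b_{3}/2.
Split the integral at the breakpoints.
Directly, an antiderivative of (-4) sin(-3*pi*s/4) is -16*cos(3*pi*s/4)/(3*pi); evaluating from -4 to 0: ∫_{-4}^{0} (-4) sin(-3*pi*s/4) ds = (-16/(3*pi)) - (16/(3*pi)) = -32/(3*pi).
Directly, an antiderivative of (6) sin(-3*pi*s/4) is 8*cos(3*pi*s/4)/pi; evaluating from 0 to 4: ∫_{0}^{4} (6) sin(-3*pi*s/4) ds = (-8/pi) - (8/pi) = -16/pi.
So ∫_{-4}^{4} φ(s) sin(-3*pi*s/4) ds = -80/(3*pi).
Hence Im(c_{-3}) = (-1/8)·(-80/(3*pi)) = 10/(3*pi).

10/(3*pi)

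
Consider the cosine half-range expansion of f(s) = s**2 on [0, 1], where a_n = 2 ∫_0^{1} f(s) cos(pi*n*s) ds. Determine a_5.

a_5 = 2 ∫_0^{1} (s**2) cos(5*pi*s) ds.
Integrating by parts twice (tabular method), an antiderivative of (s**2) cos(5*pi*s) is s**2*sin(5*pi*s)/(5*pi) + 2*s*cos(5*pi*s)/(25*pi**2) - 2*sin(5*pi*s)/(125*pi**3); evaluating from 0 to 1: ∫_{0}^{1} (s**2) cos(5*pi*s) ds = (-2/(25*pi**2)) - (0) = -2/(25*pi**2).
Hence a_5 = 2·(-2/(25*pi**2)) = -4/(25*pi**2).

-4/(25*pi**2)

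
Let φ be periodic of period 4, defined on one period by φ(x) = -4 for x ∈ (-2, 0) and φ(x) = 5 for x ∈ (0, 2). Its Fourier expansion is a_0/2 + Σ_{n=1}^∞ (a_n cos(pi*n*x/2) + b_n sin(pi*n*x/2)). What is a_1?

0

a_1 = 1/2 ∫_{-2}^{2} φ(x) cos(pi*x/2) dx.
Split the integral at the breakpoints.
Directly, an antiderivative of (-4) cos(pi*x/2) is -8*sin(pi*x/2)/pi; evaluating from -2 to 0: ∫_{-2}^{0} (-4) cos(pi*x/2) dx = (0) - (0) = 0.
Directly, an antiderivative of (5) cos(pi*x/2) is 10*sin(pi*x/2)/pi; evaluating from 0 to 2: ∫_{0}^{2} (5) cos(pi*x/2) dx = (0) - (0) = 0.
Summing the pieces and multiplying by (1/2) gives a_1 = 0.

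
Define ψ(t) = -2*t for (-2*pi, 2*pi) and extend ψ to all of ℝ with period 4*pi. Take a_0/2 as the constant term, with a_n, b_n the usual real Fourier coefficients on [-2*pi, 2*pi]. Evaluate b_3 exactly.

-8/3

b_3 = (1/(2*pi)) ∫_{-2*pi}^{2*pi} ψ(t) sin(3*t/2) dt.
ψ is odd and sin(3*t/2) is odd, so the integrand is even and b_3 = 1/pi ∫_0^{2*pi} ψ(t) sin(3*t/2) dt.
Integrating by parts (boundary term plus one more integral), an antiderivative of (-2*t) sin(3*t/2) is 4*t*cos(3*t/2)/3 - 8*sin(3*t/2)/9; evaluating from 0 to 2*pi: ∫_{0}^{2*pi} (-2*t) sin(3*t/2) dt = (-8*pi/3) - (0) = -8*pi/3.
Hence b_3 = (1/pi)·(-8*pi/3) = -8/3.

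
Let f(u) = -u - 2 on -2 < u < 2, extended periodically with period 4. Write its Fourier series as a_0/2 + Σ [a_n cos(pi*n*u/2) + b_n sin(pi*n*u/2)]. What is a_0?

-4

a_0 = 1/2 ∫_{-2}^{2} f(u) du = 1/2 · (-8) = -4.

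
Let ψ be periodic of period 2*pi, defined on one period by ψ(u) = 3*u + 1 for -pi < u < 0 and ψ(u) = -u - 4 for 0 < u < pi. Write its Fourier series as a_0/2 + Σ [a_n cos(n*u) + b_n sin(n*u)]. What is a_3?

8/(9*pi)

a_3 = 1/pi ∫_{-pi}^{pi} ψ(u) cos(3*u) du.
Split the integral at the breakpoints.
Integrating by parts (boundary term plus one more integral), an antiderivative of (3*u + 1) cos(3*u) is u*sin(3*u) + sin(3*u)/3 + cos(3*u)/3; evaluating from -pi to 0: ∫_{-pi}^{0} (3*u + 1) cos(3*u) du = (1/3) - (-1/3) = 2/3.
Integrating by parts (boundary term plus one more integral), an antiderivative of (-u - 4) cos(3*u) is -u*sin(3*u)/3 - 4*sin(3*u)/3 - cos(3*u)/9; evaluating from 0 to pi: ∫_{0}^{pi} (-u - 4) cos(3*u) du = (1/9) - (-1/9) = 2/9.
Summing the pieces and multiplying by (1/pi) gives a_3 = 8/(9*pi).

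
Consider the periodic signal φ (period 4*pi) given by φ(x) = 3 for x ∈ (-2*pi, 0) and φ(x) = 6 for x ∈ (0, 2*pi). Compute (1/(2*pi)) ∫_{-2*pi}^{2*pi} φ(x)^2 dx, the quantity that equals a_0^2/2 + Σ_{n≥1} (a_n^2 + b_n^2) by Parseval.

(1/(2*pi)) ∫_{-2*pi}^{2*pi} φ(x)^2 dx = (1/(2*pi)) · (90*pi) = 45.

45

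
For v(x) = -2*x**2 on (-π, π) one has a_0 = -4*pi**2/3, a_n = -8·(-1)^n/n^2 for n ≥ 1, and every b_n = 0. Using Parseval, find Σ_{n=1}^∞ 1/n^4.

Parseval: a_0^2/2 + Σ a_n^2 = (1/π) ∫_{-π}^{π} v(x)^2 dx = 8*pi**4/5.
Subtract a_0^2/2 = 8*pi**4/9: Σ a_n^2 = 32*pi**4/45.
Since a_n^2 = 64/n^4, Σ 1/n^4 = pi**4/90.

pi**4/90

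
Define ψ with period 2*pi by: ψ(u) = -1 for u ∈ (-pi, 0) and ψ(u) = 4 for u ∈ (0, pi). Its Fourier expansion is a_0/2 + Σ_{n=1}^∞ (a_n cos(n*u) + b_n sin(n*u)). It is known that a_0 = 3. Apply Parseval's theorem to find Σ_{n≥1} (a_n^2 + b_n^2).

25/2

Parseval: a_0^2/2 + Σ_{n≥1} (a_n^2+b_n^2) = 1/pi ∫_{-pi}^{pi} ψ(u)^2 du = 17.
Subtract a_0^2/2 = 9/2: Σ (a_n^2+b_n^2) = 25/2.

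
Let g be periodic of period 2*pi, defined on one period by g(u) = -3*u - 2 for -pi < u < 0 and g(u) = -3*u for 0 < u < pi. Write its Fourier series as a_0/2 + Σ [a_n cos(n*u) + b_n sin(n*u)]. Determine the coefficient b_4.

3/2

b_4 = 1/pi ∫_{-pi}^{pi} g(u) sin(4*u) du.
Split the integral at the breakpoints.
Integrating by parts (boundary term plus one more integral), an antiderivative of (-3*u - 2) sin(4*u) is 3*u*cos(4*u)/4 - 3*sin(4*u)/16 + cos(4*u)/2; evaluating from -pi to 0: ∫_{-pi}^{0} (-3*u - 2) sin(4*u) du = (1/2) - (1/2 - 3*pi/4) = 3*pi/4.
Integrating by parts (boundary term plus one more integral), an antiderivative of (-3*u) sin(4*u) is 3*u*cos(4*u)/4 - 3*sin(4*u)/16; evaluating from 0 to pi: ∫_{0}^{pi} (-3*u) sin(4*u) du = (3*pi/4) - (0) = 3*pi/4.
Summing the pieces and multiplying by (1/pi) gives b_4 = 3/2.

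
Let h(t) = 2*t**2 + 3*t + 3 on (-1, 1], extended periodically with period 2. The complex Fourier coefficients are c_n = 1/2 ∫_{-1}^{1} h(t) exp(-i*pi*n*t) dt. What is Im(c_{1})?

-3/pi

Since h is real-valued, Im(c_{1}) = -1/2 ∫_{-1}^{1} h(t) sin(pi*t) dt = -b_{1}/2.
Integrating by parts twice (tabular method), an antiderivative of (2*t**2 + 3*t + 3) sin(pi*t) is -2*t**2*cos(pi*t)/pi + 4*t*sin(pi*t)/pi**2 - 3*t*cos(pi*t)/pi + 3*sin(pi*t)/pi**2 - 3*cos(pi*t)/pi + 4*cos(pi*t)/pi**3; evaluating from -1 to 1: ∫_{-1}^{1} (2*t**2 + 3*t + 3) sin(pi*t) dt = (-4/pi**3 + 8/pi) - (-4/pi**3 + 2/pi) = 6/pi.
Hence Im(c_{1}) = (-1/2)·(6/pi) = -3/pi.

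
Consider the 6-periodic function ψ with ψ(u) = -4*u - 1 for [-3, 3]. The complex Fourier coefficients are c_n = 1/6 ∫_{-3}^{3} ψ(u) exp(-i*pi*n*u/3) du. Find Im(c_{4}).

Since ψ is real-valued, Im(c_{4}) = -1/6 ∫_{-3}^{3} ψ(u) sin(4*pi*u/3) du = -b_{4}/2.
Integrating by parts (boundary term plus one more integral), an antiderivative of (-4*u - 1) sin(4*pi*u/3) is 3*u*cos(4*pi*u/3)/pi - 9*sin(4*pi*u/3)/(4*pi**2) + 3*cos(4*pi*u/3)/(4*pi); evaluating from -3 to 3: ∫_{-3}^{3} (-4*u - 1) sin(4*pi*u/3) du = (39/(4*pi)) - (-33/(4*pi)) = 18/pi.
Hence Im(c_{4}) = (-1/6)·(18/pi) = -3/pi.

-3/pi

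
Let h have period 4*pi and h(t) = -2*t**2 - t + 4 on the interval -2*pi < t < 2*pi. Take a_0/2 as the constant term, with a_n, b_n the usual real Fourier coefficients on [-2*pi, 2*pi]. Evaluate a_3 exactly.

a_3 = (1/(2*pi)) ∫_{-2*pi}^{2*pi} h(t) cos(3*t/2) dt.
Integrating by parts twice (tabular method), an antiderivative of (-2*t**2 - t + 4) cos(3*t/2) is -4*t**2*sin(3*t/2)/3 - 2*t*sin(3*t/2)/3 - 16*t*cos(3*t/2)/9 + 104*sin(3*t/2)/27 - 4*cos(3*t/2)/9; evaluating from -2*pi to 2*pi: ∫_{-2*pi}^{2*pi} (-2*t**2 - t + 4) cos(3*t/2) dt = (4/9 + 32*pi/9) - (4/9 - 32*pi/9) = 64*pi/9.
Hence a_3 = (1/(2*pi))·(64*pi/9) = 32/9.

32/9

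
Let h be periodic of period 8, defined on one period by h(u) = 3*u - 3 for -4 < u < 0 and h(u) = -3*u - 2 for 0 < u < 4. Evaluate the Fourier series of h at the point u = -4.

u = -4 differs from u = 4 by -1 full period(s), and the series is 8-periodic.
At u = 4 the one-sided limits are h(4^-) = -14 and h(4^+) = -15.
By Dirichlet's theorem the series converges to their average, [(-14) + (-15)]/2 = -29/2.

-29/2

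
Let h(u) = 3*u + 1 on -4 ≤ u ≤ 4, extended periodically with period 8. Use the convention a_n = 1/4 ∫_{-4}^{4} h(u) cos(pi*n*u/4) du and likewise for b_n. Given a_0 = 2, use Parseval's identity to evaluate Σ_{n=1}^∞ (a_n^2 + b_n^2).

96

Parseval: a_0^2/2 + Σ_{n≥1} (a_n^2+b_n^2) = 1/4 ∫_{-4}^{4} h(u)^2 du = 98.
Subtract a_0^2/2 = 2: Σ (a_n^2+b_n^2) = 96.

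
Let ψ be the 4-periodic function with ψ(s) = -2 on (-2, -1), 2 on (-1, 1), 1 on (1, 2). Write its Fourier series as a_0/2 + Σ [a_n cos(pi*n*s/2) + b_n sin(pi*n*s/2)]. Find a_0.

3/2

a_0 = 1/2 ∫_{-2}^{2} ψ(s) ds = 1/2 · (3) = 3/2.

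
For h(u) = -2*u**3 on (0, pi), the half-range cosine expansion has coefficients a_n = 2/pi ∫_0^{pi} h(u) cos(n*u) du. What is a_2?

-3*pi

a_2 = 2/pi ∫_0^{pi} (-2*u**3) cos(2*u) du.
Integrating by parts three times (tabular method), an antiderivative of (-2*u**3) cos(2*u) is -u**3*sin(2*u) - 3*u**2*cos(2*u)/2 + 3*u*sin(2*u)/2 + 3*cos(2*u)/4; evaluating from 0 to pi: ∫_{0}^{pi} (-2*u**3) cos(2*u) du = (3/4 - 3*pi**2/2) - (3/4) = -3*pi**2/2.
Hence a_2 = (2/pi)·(-3*pi**2/2) = -3*pi.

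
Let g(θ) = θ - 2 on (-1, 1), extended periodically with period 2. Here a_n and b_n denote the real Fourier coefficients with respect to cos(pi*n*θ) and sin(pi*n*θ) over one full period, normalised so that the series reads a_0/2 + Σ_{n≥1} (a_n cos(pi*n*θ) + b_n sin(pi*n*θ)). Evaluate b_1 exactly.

2/pi

b_1 = ∫_{-1}^{1} g(θ) sin(pi*θ) dθ.
Integrating by parts (boundary term plus one more integral), an antiderivative of (θ - 2) sin(pi*θ) is -θ*cos(pi*θ)/pi + sin(pi*θ)/pi**2 + 2*cos(pi*θ)/pi; evaluating from -1 to 1: ∫_{-1}^{1} (θ - 2) sin(pi*θ) dθ = (-1/pi) - (-3/pi) = 2/pi.
Hence b_1 = 2/pi.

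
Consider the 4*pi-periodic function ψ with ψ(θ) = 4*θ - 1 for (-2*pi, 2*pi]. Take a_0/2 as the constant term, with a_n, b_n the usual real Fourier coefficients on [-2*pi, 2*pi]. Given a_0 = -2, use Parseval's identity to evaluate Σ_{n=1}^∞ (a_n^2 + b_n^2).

Parseval: a_0^2/2 + Σ_{n≥1} (a_n^2+b_n^2) = (1/(2*pi)) ∫_{-2*pi}^{2*pi} ψ(θ)^2 dθ = 2 + 128*pi**2/3.
Subtract a_0^2/2 = 2: Σ (a_n^2+b_n^2) = 128*pi**2/3.

128*pi**2/3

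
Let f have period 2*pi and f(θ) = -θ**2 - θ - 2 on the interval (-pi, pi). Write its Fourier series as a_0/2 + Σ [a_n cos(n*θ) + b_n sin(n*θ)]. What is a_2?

-1

a_2 = 1/pi ∫_{-pi}^{pi} f(θ) cos(2*θ) dθ.
Integrating by parts twice (tabular method), an antiderivative of (-θ**2 - θ - 2) cos(2*θ) is -θ**2*sin(2*θ)/2 - θ*sin(2*θ)/2 - θ*cos(2*θ)/2 - 3*sin(2*θ)/4 - cos(2*θ)/4; evaluating from -pi to pi: ∫_{-pi}^{pi} (-θ**2 - θ - 2) cos(2*θ) dθ = (-pi/2 - 1/4) - (-1/4 + pi/2) = -pi.
Hence a_2 = (1/pi)·(-pi) = -1.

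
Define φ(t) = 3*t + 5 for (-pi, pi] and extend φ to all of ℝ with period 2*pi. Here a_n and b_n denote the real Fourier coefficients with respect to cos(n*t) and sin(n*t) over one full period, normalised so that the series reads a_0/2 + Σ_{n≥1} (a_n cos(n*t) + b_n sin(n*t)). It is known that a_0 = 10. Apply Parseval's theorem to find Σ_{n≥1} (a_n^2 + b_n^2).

6*pi**2

Parseval: a_0^2/2 + Σ_{n≥1} (a_n^2+b_n^2) = 1/pi ∫_{-pi}^{pi} φ(t)^2 dt = 50 + 6*pi**2.
Subtract a_0^2/2 = 50: Σ (a_n^2+b_n^2) = 6*pi**2.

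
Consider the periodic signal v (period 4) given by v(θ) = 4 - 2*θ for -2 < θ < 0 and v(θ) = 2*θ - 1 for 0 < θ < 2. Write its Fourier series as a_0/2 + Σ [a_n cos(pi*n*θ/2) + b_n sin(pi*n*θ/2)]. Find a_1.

a_1 = 1/2 ∫_{-2}^{2} v(θ) cos(pi*θ/2) dθ.
Split the integral at the breakpoints.
Integrating by parts (boundary term plus one more integral), an antiderivative of (4 - 2*θ) cos(pi*θ/2) is -4*θ*sin(pi*θ/2)/pi + 8*sin(pi*θ/2)/pi - 8*cos(pi*θ/2)/pi**2; evaluating from -2 to 0: ∫_{-2}^{0} (4 - 2*θ) cos(pi*θ/2) dθ = (-8/pi**2) - (8/pi**2) = -16/pi**2.
Integrating by parts (boundary term plus one more integral), an antiderivative of (2*θ - 1) cos(pi*θ/2) is 4*θ*sin(pi*θ/2)/pi - 2*sin(pi*θ/2)/pi + 8*cos(pi*θ/2)/pi**2; evaluating from 0 to 2: ∫_{0}^{2} (2*θ - 1) cos(pi*θ/2) dθ = (-8/pi**2) - (8/pi**2) = -16/pi**2.
Summing the pieces and multiplying by (1/2) gives a_1 = -16/pi**2.

-16/pi**2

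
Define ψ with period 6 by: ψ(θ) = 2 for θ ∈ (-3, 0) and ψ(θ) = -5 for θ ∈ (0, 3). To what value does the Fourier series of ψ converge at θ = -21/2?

θ = -21/2 differs from θ = 3/2 by -2 full period(s), and the series is 6-periodic.
ψ is continuous at θ = 3/2 with value -5, so the series converges to -5 there.

-5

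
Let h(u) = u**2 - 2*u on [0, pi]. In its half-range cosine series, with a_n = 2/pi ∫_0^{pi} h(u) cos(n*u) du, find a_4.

a_4 = 2/pi ∫_0^{pi} (u**2 - 2*u) cos(4*u) du.
Integrating by parts twice (tabular method), an antiderivative of (u**2 - 2*u) cos(4*u) is u**2*sin(4*u)/4 - u*sin(4*u)/2 + u*cos(4*u)/8 - sin(4*u)/32 - cos(4*u)/8; evaluating from 0 to pi: ∫_{0}^{pi} (u**2 - 2*u) cos(4*u) du = (-1/8 + pi/8) - (-1/8) = pi/8.
Hence a_4 = (2/pi)·(pi/8) = 1/4.

1/4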